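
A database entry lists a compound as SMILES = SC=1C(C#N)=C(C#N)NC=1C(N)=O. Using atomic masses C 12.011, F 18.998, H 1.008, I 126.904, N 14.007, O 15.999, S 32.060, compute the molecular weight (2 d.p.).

First, the molecular formula is C7H4N4OS (counting implicit H from valence).
  C: 7 × 12.011 = 84.077
  H: 4 × 1.008 = 4.032
  N: 4 × 14.007 = 56.028
  O: 1 × 15.999 = 15.999
  S: 1 × 32.060 = 32.060
Sum: 7×12.011 + 4×1.008 + 4×14.007 + 1×15.999 + 1×32.060 = 192.196 → 192.20 g/mol.

192.20 g/mol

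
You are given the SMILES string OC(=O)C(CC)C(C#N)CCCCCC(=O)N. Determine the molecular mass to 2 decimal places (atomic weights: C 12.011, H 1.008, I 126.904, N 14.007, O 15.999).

First, the molecular formula is C12H20N2O3 (counting implicit H from valence).
  C: 12 × 12.011 = 144.132
  H: 20 × 1.008 = 20.160
  N: 2 × 14.007 = 28.014
  O: 3 × 15.999 = 47.997
Sum: 12×12.011 + 20×1.008 + 2×14.007 + 3×15.999 = 240.303 → 240.30 g/mol.

240.30 g/mol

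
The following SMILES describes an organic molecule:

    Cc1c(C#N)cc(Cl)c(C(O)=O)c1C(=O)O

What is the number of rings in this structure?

1

In SMILES, each pair of matching ring-closure digits denotes one ring-closing bond; the number of such bonds equals the number of independent rings.
Ring-closure bonds here: 1.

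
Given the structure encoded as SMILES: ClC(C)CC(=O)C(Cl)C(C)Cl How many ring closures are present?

0

In SMILES, each pair of matching ring-closure digits denotes one ring-closing bond; the number of such bonds equals the number of independent rings.
Ring-closure bonds here: 0.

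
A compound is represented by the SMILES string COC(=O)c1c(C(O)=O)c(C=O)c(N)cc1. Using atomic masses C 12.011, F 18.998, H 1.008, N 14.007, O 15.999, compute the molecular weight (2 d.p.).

First, the molecular formula is C10H9NO5 (counting implicit H from valence).
  C: 10 × 12.011 = 120.110
  H: 9 × 1.008 = 9.072
  N: 1 × 14.007 = 14.007
  O: 5 × 15.999 = 79.995
Sum: 10×12.011 + 9×1.008 + 1×14.007 + 5×15.999 = 223.184 → 223.18 g/mol.

223.18 g/mol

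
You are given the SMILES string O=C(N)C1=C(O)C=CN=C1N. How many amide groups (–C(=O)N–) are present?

1

The amide motif appears at heavy-atom position 2 in the SMILES.
Other groups present: 1 hydroxyl, 1 primary amine.
Amide count: 1.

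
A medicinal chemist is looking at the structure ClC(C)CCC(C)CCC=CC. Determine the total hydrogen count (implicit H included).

Walk through each heavy atom and fill implicit hydrogens from standard valence (C 4, N 3, O 2, S 2, halogen 1):
  atom 1: Cl (halogen, monovalent) → 0 H
  atom 2: C, bond orders sum to 3 (valence 4) → 1 H
  atom 3: C, bond orders sum to 1 (valence 4) → 3 H
  atom 4: C, bond orders sum to 2 (valence 4) → 2 H
  atom 5: C, bond orders sum to 2 (valence 4) → 2 H
  atom 6: C, bond orders sum to 3 (valence 4) → 1 H
  atom 7: C, bond orders sum to 1 (valence 4) → 3 H
  atom 8: C, bond orders sum to 2 (valence 4) → 2 H
  atom 9: C, bond orders sum to 2 (valence 4) → 2 H
  atom 10: C, bond orders sum to 3 (valence 4) → 1 H
  atom 11: C, bond orders sum to 3 (valence 4) → 1 H
  atom 12: C, bond orders sum to 1 (valence 4) → 3 H
Total hydrogens: 21.

21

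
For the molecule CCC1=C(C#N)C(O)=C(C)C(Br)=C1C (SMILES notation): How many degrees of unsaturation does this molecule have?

Molecular formula: C11H12BrNO.
DoU = (2C + 2 + N − H − X) / 2, where X is the halogen count and O/S are ignored.
    = (2·11 + 2 + 1 − 12 − 1) / 2 = 12 / 2 = 6.

6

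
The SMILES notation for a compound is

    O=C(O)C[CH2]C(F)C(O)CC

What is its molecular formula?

C7H13FO3

Walk through each heavy atom and fill implicit hydrogens from standard valence (C 4, N 3, O 2, S 2, halogen 1):
  atom 1: O, bond orders sum to 2 (valence 2) → 0 H
  atom 2: C, bond orders sum to 4 (valence 4) → 0 H
  atom 3: O, bond orders sum to 1 (valence 2) → 1 H
  atom 4: C, bond orders sum to 2 (valence 4) → 2 H
  atom 5: C with explicit H count 2
  atom 6: C, bond orders sum to 3 (valence 4) → 1 H
  atom 7: F (halogen, monovalent) → 0 H
  atom 8: C, bond orders sum to 3 (valence 4) → 1 H
  atom 9: O, bond orders sum to 1 (valence 2) → 1 H
  atom 10: C, bond orders sum to 2 (valence 4) → 2 H
  atom 11: C, bond orders sum to 1 (valence 4) → 3 H
Totals → C:7, H:13, F:1, O:3.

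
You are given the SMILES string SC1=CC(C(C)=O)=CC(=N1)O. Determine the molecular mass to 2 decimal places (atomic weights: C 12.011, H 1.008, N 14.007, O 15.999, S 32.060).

First, the molecular formula is C7H7NO2S (counting implicit H from valence).
  C: 7 × 12.011 = 84.077
  H: 7 × 1.008 = 7.056
  N: 1 × 14.007 = 14.007
  O: 2 × 15.999 = 31.998
  S: 1 × 32.060 = 32.060
Sum: 7×12.011 + 7×1.008 + 1×14.007 + 2×15.999 + 1×32.060 = 169.198 → 169.20 g/mol.

169.20 g/mol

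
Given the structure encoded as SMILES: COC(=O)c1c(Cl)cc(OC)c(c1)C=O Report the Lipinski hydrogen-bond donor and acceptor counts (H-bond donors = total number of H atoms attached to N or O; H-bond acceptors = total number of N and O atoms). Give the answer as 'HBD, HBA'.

0, 4

Donors: find every N or O and count the H atoms it carries.
  atom 2 (O): bond orders sum to 2 → 0 H
  atom 4 (O): bond orders sum to 2 → 0 H
  atom 10 (O): bond orders sum to 2 → 0 H
  atom 15 (O): bond orders sum to 2 → 0 H
Lipinski HBD = 0.
Acceptors: N atoms = 0, O atoms = 4 → HBA = 4.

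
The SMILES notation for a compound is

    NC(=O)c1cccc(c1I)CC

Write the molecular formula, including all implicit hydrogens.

Walk through each heavy atom and fill implicit hydrogens from standard valence (C 4, N 3, O 2, S 2, halogen 1); for lowercase aromatic atoms, an aromatic c carries 1 H when it has two neighbours and 0 H with three, and aromatic n carries 0 H:
  atom 1: N, bond orders sum to 1 (valence 3) → 2 H
  atom 2: C, bond orders sum to 4 (valence 4) → 0 H
  atom 3: O, bond orders sum to 2 (valence 2) → 0 H
  atom 4: aromatic c, 3 neighbours → 0 H
  atom 5: aromatic c, 2 neighbours → 1 H
  atom 6: aromatic c, 2 neighbours → 1 H
  atom 7: aromatic c, 2 neighbours → 1 H
  atom 8: aromatic c, 3 neighbours → 0 H
  atom 9: aromatic c, 3 neighbours → 0 H
  atom 10: I (halogen, monovalent) → 0 H
  atom 11: C, bond orders sum to 2 (valence 4) → 2 H
  atom 12: C, bond orders sum to 1 (valence 4) → 3 H
Totals → C:9, H:10, I:1, N:1, O:1.

C9H10INO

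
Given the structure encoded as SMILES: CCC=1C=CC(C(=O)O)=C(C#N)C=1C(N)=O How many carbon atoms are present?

11

Count every carbon token in the SMILES (each C, including those in ring-closure positions and inside branches).
Carbon count: 11.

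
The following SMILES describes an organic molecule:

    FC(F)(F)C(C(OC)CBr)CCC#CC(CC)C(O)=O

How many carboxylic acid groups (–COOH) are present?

The carboxylic acid motif appears at heavy-atom position 18 in the SMILES.
Other groups present: 1 alkyne, 1 ether.
Carboxylic acid count: 1.

1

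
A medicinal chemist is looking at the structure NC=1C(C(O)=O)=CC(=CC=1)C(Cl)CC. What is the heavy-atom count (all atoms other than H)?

Every atom symbol written in the SMILES (organic subset) is one heavy atom; implicit H are not written.
Heavy atoms by element → C:10, Cl:1, N:1, O:2.
Total: 14.

14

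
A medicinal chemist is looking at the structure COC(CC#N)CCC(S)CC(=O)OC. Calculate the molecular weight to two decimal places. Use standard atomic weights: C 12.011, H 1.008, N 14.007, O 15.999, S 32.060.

First, the molecular formula is C10H17NO3S (counting implicit H from valence).
  C: 10 × 12.011 = 120.110
  H: 17 × 1.008 = 17.136
  N: 1 × 14.007 = 14.007
  O: 3 × 15.999 = 47.997
  S: 1 × 32.060 = 32.060
Sum: 10×12.011 + 17×1.008 + 1×14.007 + 3×15.999 + 1×32.060 = 231.310 → 231.31 g/mol.

231.31 g/mol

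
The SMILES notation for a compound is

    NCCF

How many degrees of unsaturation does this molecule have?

0

Degree of unsaturation = (number of rings) + (number of π bonds).
Ring closures in the SMILES: 0.
π bonds: none → 0 DoU from unsaturation.
Total DoU = 0 + 0 = 0.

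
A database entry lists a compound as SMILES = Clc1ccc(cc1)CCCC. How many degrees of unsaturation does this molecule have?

4

Molecular formula: C10H13Cl.
DoU = (2C + 2 + N − H − X) / 2, where X is the halogen count and O/S are ignored.
    = (2·10 + 2 + 0 − 13 − 1) / 2 = 8 / 2 = 4.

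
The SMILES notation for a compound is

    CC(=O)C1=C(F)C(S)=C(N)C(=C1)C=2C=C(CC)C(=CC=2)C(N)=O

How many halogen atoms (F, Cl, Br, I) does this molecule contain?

Halogen atoms appear at heavy-atom position 6 (1×F).
Other groups present: 1 amide, 1 ketone, 1 primary amine, 1 thiol.
Halogen count: 1.

1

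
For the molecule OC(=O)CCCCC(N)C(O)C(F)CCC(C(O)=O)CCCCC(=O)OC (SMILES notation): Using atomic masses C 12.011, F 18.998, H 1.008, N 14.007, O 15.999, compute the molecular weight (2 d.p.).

First, the molecular formula is C18H32FNO7 (counting implicit H from valence).
  C: 18 × 12.011 = 216.198
  F: 1 × 18.998 = 18.998
  H: 32 × 1.008 = 32.256
  N: 1 × 14.007 = 14.007
  O: 7 × 15.999 = 111.993
Sum: 18×12.011 + 1×18.998 + 32×1.008 + 1×14.007 + 7×15.999 = 393.452 → 393.45 g/mol.

393.45 g/mol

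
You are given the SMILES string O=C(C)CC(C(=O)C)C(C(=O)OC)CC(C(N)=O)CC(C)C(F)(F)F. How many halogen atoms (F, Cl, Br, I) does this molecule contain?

3

Halogen atoms appear at heavy-atom positions 23, 24, 25 (3×F).
Other groups present: 1 amide, 1 ester, 2 ketone.
Halogen count: 3.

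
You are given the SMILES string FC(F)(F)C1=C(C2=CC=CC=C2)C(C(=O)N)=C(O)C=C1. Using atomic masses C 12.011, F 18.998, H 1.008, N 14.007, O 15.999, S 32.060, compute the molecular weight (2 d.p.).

281.23 g/mol

First, the molecular formula is C14H10F3NO2 (counting implicit H from valence).
  C: 14 × 12.011 = 168.154
  F: 3 × 18.998 = 56.994
  H: 10 × 1.008 = 10.080
  N: 1 × 14.007 = 14.007
  O: 2 × 15.999 = 31.998
Sum: 14×12.011 + 3×18.998 + 10×1.008 + 1×14.007 + 2×15.999 = 281.233 → 281.23 g/mol.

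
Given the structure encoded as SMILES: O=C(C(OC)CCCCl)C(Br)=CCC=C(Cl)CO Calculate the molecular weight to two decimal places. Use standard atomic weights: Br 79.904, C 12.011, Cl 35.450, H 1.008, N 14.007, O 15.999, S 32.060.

First, the molecular formula is C12H17BrCl2O3 (counting implicit H from valence).
  Br: 1 × 79.904 = 79.904
  C: 12 × 12.011 = 144.132
  Cl: 2 × 35.450 = 70.900
  H: 17 × 1.008 = 17.136
  O: 3 × 15.999 = 47.997
Sum: 1×79.904 + 12×12.011 + 2×35.450 + 17×1.008 + 3×15.999 = 360.069 → 360.07 g/mol.

360.07 g/mol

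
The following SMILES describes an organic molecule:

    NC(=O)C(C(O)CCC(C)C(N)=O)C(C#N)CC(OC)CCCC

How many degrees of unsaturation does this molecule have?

Degree of unsaturation = (number of rings) + (number of π bonds).
Ring closures in the SMILES: 0.
π bonds: 2 double bonds (each 1 DoU), 1 triple bond (each 2 DoU) → 4 DoU from unsaturation.
Total DoU = 0 + 4 = 4.

4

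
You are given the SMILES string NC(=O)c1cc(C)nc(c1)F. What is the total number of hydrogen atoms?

Walk through each heavy atom and fill implicit hydrogens from standard valence (C 4, N 3, O 2, S 2, halogen 1); for lowercase aromatic atoms, an aromatic c carries 1 H when it has two neighbours and 0 H with three, and aromatic n carries 0 H:
  atom 1: N, bond orders sum to 1 (valence 3) → 2 H
  atom 2: C, bond orders sum to 4 (valence 4) → 0 H
  atom 3: O, bond orders sum to 2 (valence 2) → 0 H
  atom 4: aromatic c, 3 neighbours → 0 H
  atom 5: aromatic c, 2 neighbours → 1 H
  atom 6: aromatic c, 3 neighbours → 0 H
  atom 7: C, bond orders sum to 1 (valence 4) → 3 H
  atom 8: aromatic n, 2 neighbours → 0 H
  atom 9: aromatic c, 3 neighbours → 0 H
  atom 10: aromatic c, 2 neighbours → 1 H
  atom 11: F (halogen, monovalent) → 0 H
Total hydrogens: 7.

7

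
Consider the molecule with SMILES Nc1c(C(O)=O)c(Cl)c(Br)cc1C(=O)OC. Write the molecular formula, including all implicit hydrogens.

C9H7BrClNO4

Walk through each heavy atom and fill implicit hydrogens from standard valence (C 4, N 3, O 2, S 2, halogen 1); for lowercase aromatic atoms, an aromatic c carries 1 H when it has two neighbours and 0 H with three, and aromatic n carries 0 H:
  atom 1: N, bond orders sum to 1 (valence 3) → 2 H
  atom 2: aromatic c, 3 neighbours → 0 H
  atom 3: aromatic c, 3 neighbours → 0 H
  atom 4: C, bond orders sum to 4 (valence 4) → 0 H
  atom 5: O, bond orders sum to 1 (valence 2) → 1 H
  atom 6: O, bond orders sum to 2 (valence 2) → 0 H
  atom 7: aromatic c, 3 neighbours → 0 H
  atom 8: Cl (halogen, monovalent) → 0 H
  atom 9: aromatic c, 3 neighbours → 0 H
  atom 10: Br (halogen, monovalent) → 0 H
  atom 11: aromatic c, 2 neighbours → 1 H
  atom 12: aromatic c, 3 neighbours → 0 H
  atom 13: C, bond orders sum to 4 (valence 4) → 0 H
  atom 14: O, bond orders sum to 2 (valence 2) → 0 H
  atom 15: O, bond orders sum to 2 (valence 2) → 0 H
  atom 16: C, bond orders sum to 1 (valence 4) → 3 H
Totals → C:9, H:7, Br:1, Cl:1, N:1, O:4.
In Hill order: C9H7BrClNO4.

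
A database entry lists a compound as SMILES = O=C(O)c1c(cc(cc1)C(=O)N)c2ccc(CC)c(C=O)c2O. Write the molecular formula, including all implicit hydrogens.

C17H15NO5

Walk through each heavy atom and fill implicit hydrogens from standard valence (C 4, N 3, O 2, S 2, halogen 1); for lowercase aromatic atoms, an aromatic c carries 1 H when it has two neighbours and 0 H with three, and aromatic n carries 0 H:
  atom 1: O, bond orders sum to 2 (valence 2) → 0 H
  atom 2: C, bond orders sum to 4 (valence 4) → 0 H
  atom 3: O, bond orders sum to 1 (valence 2) → 1 H
  atom 4: aromatic c, 3 neighbours → 0 H
  atom 5: aromatic c, 3 neighbours → 0 H
  atom 6: aromatic c, 2 neighbours → 1 H
  atom 7: aromatic c, 3 neighbours → 0 H
  atom 8: aromatic c, 2 neighbours → 1 H
  atom 9: aromatic c, 2 neighbours → 1 H
  atom 10: C, bond orders sum to 4 (valence 4) → 0 H
  atom 11: O, bond orders sum to 2 (valence 2) → 0 H
  atom 12: N, bond orders sum to 1 (valence 3) → 2 H
  atom 13: aromatic c, 3 neighbours → 0 H
  atom 14: aromatic c, 2 neighbours → 1 H
  atom 15: aromatic c, 2 neighbours → 1 H
  atom 16: aromatic c, 3 neighbours → 0 H
  atom 17: C, bond orders sum to 2 (valence 4) → 2 H
  atom 18: C, bond orders sum to 1 (valence 4) → 3 H
  atom 19: aromatic c, 3 neighbours → 0 H
  atom 20: C, bond orders sum to 3 (valence 4) → 1 H
  atom 21: O, bond orders sum to 2 (valence 2) → 0 H
  atom 22: aromatic c, 3 neighbours → 0 H
  atom 23: O, bond orders sum to 1 (valence 2) → 1 H
Totals → C:17, H:15, N:1, O:5.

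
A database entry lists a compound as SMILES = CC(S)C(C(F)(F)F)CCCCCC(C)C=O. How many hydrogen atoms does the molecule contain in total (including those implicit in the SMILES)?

21

Walk through each heavy atom and fill implicit hydrogens from standard valence (C 4, N 3, O 2, S 2, halogen 1):
  atom 1: C, bond orders sum to 1 (valence 4) → 3 H
  atom 2: C, bond orders sum to 3 (valence 4) → 1 H
  atom 3: S, bond orders sum to 1 (valence 2) → 1 H
  atom 4: C, bond orders sum to 3 (valence 4) → 1 H
  atom 5: C, bond orders sum to 4 (valence 4) → 0 H
  atom 6: F (halogen, monovalent) → 0 H
  atom 7: F (halogen, monovalent) → 0 H
  atom 8: F (halogen, monovalent) → 0 H
  atom 9: C, bond orders sum to 2 (valence 4) → 2 H
  atom 10: C, bond orders sum to 2 (valence 4) → 2 H
  atom 11: C, bond orders sum to 2 (valence 4) → 2 H
  atom 12: C, bond orders sum to 2 (valence 4) → 2 H
  atom 13: C, bond orders sum to 2 (valence 4) → 2 H
  atom 14: C, bond orders sum to 3 (valence 4) → 1 H
  atom 15: C, bond orders sum to 1 (valence 4) → 3 H
  atom 16: C, bond orders sum to 3 (valence 4) → 1 H
  atom 17: O, bond orders sum to 2 (valence 2) → 0 H
Total hydrogens: 21.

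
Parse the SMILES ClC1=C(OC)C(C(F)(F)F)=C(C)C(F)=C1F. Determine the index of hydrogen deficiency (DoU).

4

Degree of unsaturation = (number of rings) + (number of π bonds).
Ring closures in the SMILES: 1.
π bonds: 3 double bonds (each 1 DoU) → 3 DoU from unsaturation.
Total DoU = 1 + 3 = 4.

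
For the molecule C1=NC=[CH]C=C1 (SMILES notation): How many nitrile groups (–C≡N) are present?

Scan the SMILES for the nitrile motif — none present.

0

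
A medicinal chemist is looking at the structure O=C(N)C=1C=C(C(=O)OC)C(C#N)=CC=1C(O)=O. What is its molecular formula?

Walk through each heavy atom and fill implicit hydrogens from standard valence (C 4, N 3, O 2, S 2, halogen 1):
  atom 1: O, bond orders sum to 2 (valence 2) → 0 H
  atom 2: C, bond orders sum to 4 (valence 4) → 0 H
  atom 3: N, bond orders sum to 1 (valence 3) → 2 H
  atom 4: C, bond orders sum to 4 (valence 4) → 0 H
  atom 5: C, bond orders sum to 3 (valence 4) → 1 H
  atom 6: C, bond orders sum to 4 (valence 4) → 0 H
  atom 7: C, bond orders sum to 4 (valence 4) → 0 H
  atom 8: O, bond orders sum to 2 (valence 2) → 0 H
  atom 9: O, bond orders sum to 2 (valence 2) → 0 H
  atom 10: C, bond orders sum to 1 (valence 4) → 3 H
  atom 11: C, bond orders sum to 4 (valence 4) → 0 H
  atom 12: C, bond orders sum to 4 (valence 4) → 0 H
  atom 13: N, bond orders sum to 3 (valence 3) → 0 H
  atom 14: C, bond orders sum to 3 (valence 4) → 1 H
  atom 15: C, bond orders sum to 4 (valence 4) → 0 H
  atom 16: C, bond orders sum to 4 (valence 4) → 0 H
  atom 17: O, bond orders sum to 1 (valence 2) → 1 H
  atom 18: O, bond orders sum to 2 (valence 2) → 0 H
Totals → C:11, H:8, N:2, O:5.

C11H8N2O5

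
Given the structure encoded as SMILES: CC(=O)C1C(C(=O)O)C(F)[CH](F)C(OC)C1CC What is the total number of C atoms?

12

Count every carbon token in the SMILES (each C, including those in ring-closure positions and inside branches).
Carbon count: 12.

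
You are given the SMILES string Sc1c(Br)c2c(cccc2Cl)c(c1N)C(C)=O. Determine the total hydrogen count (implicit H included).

Walk through each heavy atom and fill implicit hydrogens from standard valence (C 4, N 3, O 2, S 2, halogen 1); for lowercase aromatic atoms, an aromatic c carries 1 H when it has two neighbours and 0 H with three, and aromatic n carries 0 H:
  atom 1: S, bond orders sum to 1 (valence 2) → 1 H
  atom 2: aromatic c, 3 neighbours → 0 H
  atom 3: aromatic c, 3 neighbours → 0 H
  atom 4: Br (halogen, monovalent) → 0 H
  atom 5: aromatic c, 3 neighbours → 0 H
  atom 6: aromatic c, 3 neighbours → 0 H
  atom 7: aromatic c, 2 neighbours → 1 H
  atom 8: aromatic c, 2 neighbours → 1 H
  atom 9: aromatic c, 2 neighbours → 1 H
  atom 10: aromatic c, 3 neighbours → 0 H
  atom 11: Cl (halogen, monovalent) → 0 H
  atom 12: aromatic c, 3 neighbours → 0 H
  atom 13: aromatic c, 3 neighbours → 0 H
  atom 14: N, bond orders sum to 1 (valence 3) → 2 H
  atom 15: C, bond orders sum to 4 (valence 4) → 0 H
  atom 16: C, bond orders sum to 1 (valence 4) → 3 H
  atom 17: O, bond orders sum to 2 (valence 2) → 0 H
Total hydrogens: 9.

9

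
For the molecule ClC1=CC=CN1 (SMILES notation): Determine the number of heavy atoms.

Every atom symbol written in the SMILES (organic subset) is one heavy atom; implicit H are not written.
Heavy atoms by element → C:4, Cl:1, N:1.
Total: 6.

6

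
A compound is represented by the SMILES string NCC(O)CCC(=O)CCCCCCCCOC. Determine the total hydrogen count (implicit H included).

29

Walk through each heavy atom and fill implicit hydrogens from standard valence (C 4, N 3, O 2, S 2, halogen 1):
  atom 1: N, bond orders sum to 1 (valence 3) → 2 H
  atom 2: C, bond orders sum to 2 (valence 4) → 2 H
  atom 3: C, bond orders sum to 3 (valence 4) → 1 H
  atom 4: O, bond orders sum to 1 (valence 2) → 1 H
  atom 5: C, bond orders sum to 2 (valence 4) → 2 H
  atom 6: C, bond orders sum to 2 (valence 4) → 2 H
  atom 7: C, bond orders sum to 4 (valence 4) → 0 H
  atom 8: O, bond orders sum to 2 (valence 2) → 0 H
  atom 9: C, bond orders sum to 2 (valence 4) → 2 H
  atom 10: C, bond orders sum to 2 (valence 4) → 2 H
  atom 11: C, bond orders sum to 2 (valence 4) → 2 H
  atom 12: C, bond orders sum to 2 (valence 4) → 2 H
  atom 13: C, bond orders sum to 2 (valence 4) → 2 H
  atom 14: C, bond orders sum to 2 (valence 4) → 2 H
  atom 15: C, bond orders sum to 2 (valence 4) → 2 H
  atom 16: C, bond orders sum to 2 (valence 4) → 2 H
  atom 17: O, bond orders sum to 2 (valence 2) → 0 H
  atom 18: C, bond orders sum to 1 (valence 4) → 3 H
Total hydrogens: 29.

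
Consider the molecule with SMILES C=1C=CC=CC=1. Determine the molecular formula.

C6H6

Walk through each heavy atom and fill implicit hydrogens from standard valence (C 4, N 3, O 2, S 2, halogen 1):
  atom 1: C, bond orders sum to 3 (valence 4) → 1 H
  atom 2: C, bond orders sum to 3 (valence 4) → 1 H
  atom 3: C, bond orders sum to 3 (valence 4) → 1 H
  atom 4: C, bond orders sum to 3 (valence 4) → 1 H
  atom 5: C, bond orders sum to 3 (valence 4) → 1 H
  atom 6: C, bond orders sum to 3 (valence 4) → 1 H
Totals → C:6, H:6.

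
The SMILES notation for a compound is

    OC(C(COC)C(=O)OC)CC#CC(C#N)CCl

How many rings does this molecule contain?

0

In SMILES, each pair of matching ring-closure digits denotes one ring-closing bond; the number of such bonds equals the number of independent rings.
Ring-closure bonds here: 0.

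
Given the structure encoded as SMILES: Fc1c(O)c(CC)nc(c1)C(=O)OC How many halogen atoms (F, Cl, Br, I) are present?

1

Halogen atoms appear at heavy-atom position 1 (1×F).
Other groups present: 1 ester, 1 hydroxyl.
Halogen count: 1.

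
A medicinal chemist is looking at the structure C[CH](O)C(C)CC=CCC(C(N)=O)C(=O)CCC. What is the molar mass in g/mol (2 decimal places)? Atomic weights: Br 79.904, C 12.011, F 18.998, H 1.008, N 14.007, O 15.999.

First, the molecular formula is C14H25NO3 (counting implicit H from valence).
  C: 14 × 12.011 = 168.154
  H: 25 × 1.008 = 25.200
  N: 1 × 14.007 = 14.007
  O: 3 × 15.999 = 47.997
Sum: 14×12.011 + 25×1.008 + 1×14.007 + 3×15.999 = 255.358 → 255.36 g/mol.

255.36 g/mol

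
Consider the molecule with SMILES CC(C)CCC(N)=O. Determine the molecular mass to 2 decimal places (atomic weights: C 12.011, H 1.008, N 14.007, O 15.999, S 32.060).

First, the molecular formula is C6H13NO (counting implicit H from valence).
  C: 6 × 12.011 = 72.066
  H: 13 × 1.008 = 13.104
  N: 1 × 14.007 = 14.007
  O: 1 × 15.999 = 15.999
Sum: 6×12.011 + 13×1.008 + 1×14.007 + 1×15.999 = 115.176 → 115.18 g/mol.

115.18 g/mol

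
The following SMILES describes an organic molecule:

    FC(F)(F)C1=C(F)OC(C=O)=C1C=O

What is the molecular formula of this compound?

Walk through each heavy atom and fill implicit hydrogens from standard valence (C 4, N 3, O 2, S 2, halogen 1):
  atom 1: F (halogen, monovalent) → 0 H
  atom 2: C, bond orders sum to 4 (valence 4) → 0 H
  atom 3: F (halogen, monovalent) → 0 H
  atom 4: F (halogen, monovalent) → 0 H
  atom 5: C, bond orders sum to 4 (valence 4) → 0 H
  atom 6: C, bond orders sum to 4 (valence 4) → 0 H
  atom 7: F (halogen, monovalent) → 0 H
  atom 8: O, bond orders sum to 2 (valence 2) → 0 H
  atom 9: C, bond orders sum to 4 (valence 4) → 0 H
  atom 10: C, bond orders sum to 3 (valence 4) → 1 H
  atom 11: O, bond orders sum to 2 (valence 2) → 0 H
  atom 12: C, bond orders sum to 4 (valence 4) → 0 H
  atom 13: C, bond orders sum to 3 (valence 4) → 1 H
  atom 14: O, bond orders sum to 2 (valence 2) → 0 H
Totals → C:7, H:2, F:4, O:3.
In Hill order: C7H2F4O3.

C7H2F4O3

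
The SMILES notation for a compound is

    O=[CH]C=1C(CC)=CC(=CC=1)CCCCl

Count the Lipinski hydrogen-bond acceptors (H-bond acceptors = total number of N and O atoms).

N atoms: 0; O atoms: 1.
Lipinski HBA = 0 + 1 = 1.

1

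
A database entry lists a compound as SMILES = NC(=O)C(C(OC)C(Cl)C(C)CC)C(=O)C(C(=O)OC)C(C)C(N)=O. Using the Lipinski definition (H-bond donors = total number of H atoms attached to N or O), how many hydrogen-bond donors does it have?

Donors: find every N or O and count the H atoms it carries.
  atom 1 (N): bond orders sum to 1 → 2 H
  atom 3 (O): bond orders sum to 2 → 0 H
  atom 6 (O): bond orders sum to 2 → 0 H
  atom 15 (O): bond orders sum to 2 → 0 H
  atom 18 (O): bond orders sum to 2 → 0 H
  atom 19 (O): bond orders sum to 2 → 0 H
  atom 24 (N): bond orders sum to 1 → 2 H
  atom 25 (O): bond orders sum to 2 → 0 H
Lipinski HBD = 4.

4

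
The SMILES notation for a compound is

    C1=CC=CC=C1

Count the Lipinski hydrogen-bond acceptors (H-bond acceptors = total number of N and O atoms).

N atoms: 0; O atoms: 0.
Lipinski HBA = 0 + 0 = 0.

0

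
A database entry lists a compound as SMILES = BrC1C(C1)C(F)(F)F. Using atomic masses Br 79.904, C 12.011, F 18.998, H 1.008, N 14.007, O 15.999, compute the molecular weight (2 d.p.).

First, the molecular formula is C4H4BrF3 (counting implicit H from valence).
  Br: 1 × 79.904 = 79.904
  C: 4 × 12.011 = 48.044
  F: 3 × 18.998 = 56.994
  H: 4 × 1.008 = 4.032
Sum: 1×79.904 + 4×12.011 + 3×18.998 + 4×1.008 = 188.974 → 188.97 g/mol.

188.97 g/mol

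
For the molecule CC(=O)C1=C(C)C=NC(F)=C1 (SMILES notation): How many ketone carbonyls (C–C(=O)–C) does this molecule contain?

The ketone motif appears at heavy-atom position 2 in the SMILES.
Ketone count: 1.

1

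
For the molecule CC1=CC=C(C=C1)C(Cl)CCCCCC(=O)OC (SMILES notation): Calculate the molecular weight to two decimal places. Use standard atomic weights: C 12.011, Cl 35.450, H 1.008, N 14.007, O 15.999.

268.78 g/mol

First, the molecular formula is C15H21ClO2 (counting implicit H from valence).
  C: 15 × 12.011 = 180.165
  Cl: 1 × 35.450 = 35.450
  H: 21 × 1.008 = 21.168
  O: 2 × 15.999 = 31.998
Sum: 15×12.011 + 1×35.450 + 21×1.008 + 2×15.999 = 268.781 → 268.78 g/mol.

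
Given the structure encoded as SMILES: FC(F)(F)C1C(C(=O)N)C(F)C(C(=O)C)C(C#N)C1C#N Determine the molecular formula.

C12H11F4N3O2

Walk through each heavy atom and fill implicit hydrogens from standard valence (C 4, N 3, O 2, S 2, halogen 1):
  atom 1: F (halogen, monovalent) → 0 H
  atom 2: C, bond orders sum to 4 (valence 4) → 0 H
  atom 3: F (halogen, monovalent) → 0 H
  atom 4: F (halogen, monovalent) → 0 H
  atom 5: C, bond orders sum to 3 (valence 4) → 1 H
  atom 6: C, bond orders sum to 3 (valence 4) → 1 H
  atom 7: C, bond orders sum to 4 (valence 4) → 0 H
  atom 8: O, bond orders sum to 2 (valence 2) → 0 H
  atom 9: N, bond orders sum to 1 (valence 3) → 2 H
  atom 10: C, bond orders sum to 3 (valence 4) → 1 H
  atom 11: F (halogen, monovalent) → 0 H
  atom 12: C, bond orders sum to 3 (valence 4) → 1 H
  atom 13: C, bond orders sum to 4 (valence 4) → 0 H
  atom 14: O, bond orders sum to 2 (valence 2) → 0 H
  atom 15: C, bond orders sum to 1 (valence 4) → 3 H
  atom 16: C, bond orders sum to 3 (valence 4) → 1 H
  atom 17: C, bond orders sum to 4 (valence 4) → 0 H
  atom 18: N, bond orders sum to 3 (valence 3) → 0 H
  atom 19: C, bond orders sum to 3 (valence 4) → 1 H
  atom 20: C, bond orders sum to 4 (valence 4) → 0 H
  atom 21: N, bond orders sum to 3 (valence 3) → 0 H
Totals → C:12, H:11, F:4, N:3, O:2.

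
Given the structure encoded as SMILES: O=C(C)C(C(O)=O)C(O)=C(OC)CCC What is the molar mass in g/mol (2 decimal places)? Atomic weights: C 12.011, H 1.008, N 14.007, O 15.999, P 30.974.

First, the molecular formula is C10H16O5 (counting implicit H from valence).
  C: 10 × 12.011 = 120.110
  H: 16 × 1.008 = 16.128
  O: 5 × 15.999 = 79.995
Sum: 10×12.011 + 16×1.008 + 5×15.999 = 216.233 → 216.23 g/mol.

216.23 g/mol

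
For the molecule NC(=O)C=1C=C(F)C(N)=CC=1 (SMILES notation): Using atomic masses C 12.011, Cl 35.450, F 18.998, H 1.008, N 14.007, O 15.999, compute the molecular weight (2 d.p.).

First, the molecular formula is C7H7FN2O (counting implicit H from valence).
  C: 7 × 12.011 = 84.077
  F: 1 × 18.998 = 18.998
  H: 7 × 1.008 = 7.056
  N: 2 × 14.007 = 28.014
  O: 1 × 15.999 = 15.999
Sum: 7×12.011 + 1×18.998 + 7×1.008 + 2×14.007 + 1×15.999 = 154.144 → 154.14 g/mol.

154.14 g/mol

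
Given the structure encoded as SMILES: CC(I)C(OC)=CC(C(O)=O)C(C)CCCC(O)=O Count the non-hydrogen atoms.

Every atom symbol written in the SMILES (organic subset) is one heavy atom; implicit H are not written.
Heavy atoms by element → C:13, I:1, O:5.
Total: 19.

19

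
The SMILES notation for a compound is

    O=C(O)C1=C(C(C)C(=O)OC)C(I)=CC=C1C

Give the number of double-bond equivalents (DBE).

6

Molecular formula: C12H13IO4.
DoU = (2C + 2 + N − H − X) / 2, where X is the halogen count and O/S are ignored.
    = (2·12 + 2 + 0 − 13 − 1) / 2 = 12 / 2 = 6.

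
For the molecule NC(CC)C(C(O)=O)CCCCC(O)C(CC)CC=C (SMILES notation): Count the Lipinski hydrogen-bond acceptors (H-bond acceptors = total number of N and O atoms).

N atoms: 1; O atoms: 3.
Lipinski HBA = 1 + 3 = 4.

4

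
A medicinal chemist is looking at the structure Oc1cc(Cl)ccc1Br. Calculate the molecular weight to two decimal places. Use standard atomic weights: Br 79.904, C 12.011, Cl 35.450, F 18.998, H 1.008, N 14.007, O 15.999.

First, the molecular formula is C6H4BrClO (counting implicit H from valence).
  Br: 1 × 79.904 = 79.904
  C: 6 × 12.011 = 72.066
  Cl: 1 × 35.450 = 35.450
  H: 4 × 1.008 = 4.032
  O: 1 × 15.999 = 15.999
Sum: 1×79.904 + 6×12.011 + 1×35.450 + 4×1.008 + 1×15.999 = 207.451 → 207.45 g/mol.

207.45 g/mol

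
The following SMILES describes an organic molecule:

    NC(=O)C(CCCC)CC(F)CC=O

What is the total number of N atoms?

Scan the SMILES for N atoms (remember two-letter symbols like Cl and Br are single atoms).
Nitrogen count: 1.

1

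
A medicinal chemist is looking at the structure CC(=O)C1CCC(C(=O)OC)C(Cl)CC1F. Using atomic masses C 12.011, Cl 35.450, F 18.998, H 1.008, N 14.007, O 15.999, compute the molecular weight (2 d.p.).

250.69 g/mol

First, the molecular formula is C11H16ClFO3 (counting implicit H from valence).
  C: 11 × 12.011 = 132.121
  Cl: 1 × 35.450 = 35.450
  F: 1 × 18.998 = 18.998
  H: 16 × 1.008 = 16.128
  O: 3 × 15.999 = 47.997
Sum: 11×12.011 + 1×35.450 + 1×18.998 + 16×1.008 + 3×15.999 = 250.694 → 250.69 g/mol.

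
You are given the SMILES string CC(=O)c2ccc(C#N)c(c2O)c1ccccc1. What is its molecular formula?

C15H11NO2

Walk through each heavy atom and fill implicit hydrogens from standard valence (C 4, N 3, O 2, S 2, halogen 1); for lowercase aromatic atoms, an aromatic c carries 1 H when it has two neighbours and 0 H with three, and aromatic n carries 0 H:
  atom 1: C, bond orders sum to 1 (valence 4) → 3 H
  atom 2: C, bond orders sum to 4 (valence 4) → 0 H
  atom 3: O, bond orders sum to 2 (valence 2) → 0 H
  atom 4: aromatic c, 3 neighbours → 0 H
  atom 5: aromatic c, 2 neighbours → 1 H
  atom 6: aromatic c, 2 neighbours → 1 H
  atom 7: aromatic c, 3 neighbours → 0 H
  atom 8: C, bond orders sum to 4 (valence 4) → 0 H
  atom 9: N, bond orders sum to 3 (valence 3) → 0 H
  atom 10: aromatic c, 3 neighbours → 0 H
  atom 11: aromatic c, 3 neighbours → 0 H
  atom 12: O, bond orders sum to 1 (valence 2) → 1 H
  atom 13: aromatic c, 3 neighbours → 0 H
  atom 14: aromatic c, 2 neighbours → 1 H
  atom 15: aromatic c, 2 neighbours → 1 H
  atom 16: aromatic c, 2 neighbours → 1 H
  atom 17: aromatic c, 2 neighbours → 1 H
  atom 18: aromatic c, 2 neighbours → 1 H
Totals → C:15, H:11, N:1, O:2.
In Hill order: C15H11NO2.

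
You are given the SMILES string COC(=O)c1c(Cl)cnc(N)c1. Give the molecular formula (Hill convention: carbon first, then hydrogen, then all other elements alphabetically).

C7H7ClN2O2

Walk through each heavy atom and fill implicit hydrogens from standard valence (C 4, N 3, O 2, S 2, halogen 1); for lowercase aromatic atoms, an aromatic c carries 1 H when it has two neighbours and 0 H with three, and aromatic n carries 0 H:
  atom 1: C, bond orders sum to 1 (valence 4) → 3 H
  atom 2: O, bond orders sum to 2 (valence 2) → 0 H
  atom 3: C, bond orders sum to 4 (valence 4) → 0 H
  atom 4: O, bond orders sum to 2 (valence 2) → 0 H
  atom 5: aromatic c, 3 neighbours → 0 H
  atom 6: aromatic c, 3 neighbours → 0 H
  atom 7: Cl (halogen, monovalent) → 0 H
  atom 8: aromatic c, 2 neighbours → 1 H
  atom 9: aromatic n, 2 neighbours → 0 H
  atom 10: aromatic c, 3 neighbours → 0 H
  atom 11: N, bond orders sum to 1 (valence 3) → 2 H
  atom 12: aromatic c, 2 neighbours → 1 H
Totals → C:7, H:7, Cl:1, N:2, O:2.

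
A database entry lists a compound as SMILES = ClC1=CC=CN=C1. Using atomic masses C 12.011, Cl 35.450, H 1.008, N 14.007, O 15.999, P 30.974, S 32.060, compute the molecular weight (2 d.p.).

First, the molecular formula is C5H4ClN (counting implicit H from valence).
  C: 5 × 12.011 = 60.055
  Cl: 1 × 35.450 = 35.450
  H: 4 × 1.008 = 4.032
  N: 1 × 14.007 = 14.007
Sum: 5×12.011 + 1×35.450 + 4×1.008 + 1×14.007 = 113.544 → 113.54 g/mol.

113.54 g/mol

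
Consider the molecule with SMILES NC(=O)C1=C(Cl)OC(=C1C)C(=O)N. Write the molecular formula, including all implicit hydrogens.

C7H7ClN2O3

Walk through each heavy atom and fill implicit hydrogens from standard valence (C 4, N 3, O 2, S 2, halogen 1):
  atom 1: N, bond orders sum to 1 (valence 3) → 2 H
  atom 2: C, bond orders sum to 4 (valence 4) → 0 H
  atom 3: O, bond orders sum to 2 (valence 2) → 0 H
  atom 4: C, bond orders sum to 4 (valence 4) → 0 H
  atom 5: C, bond orders sum to 4 (valence 4) → 0 H
  atom 6: Cl (halogen, monovalent) → 0 H
  atom 7: O, bond orders sum to 2 (valence 2) → 0 H
  atom 8: C, bond orders sum to 4 (valence 4) → 0 H
  atom 9: C, bond orders sum to 4 (valence 4) → 0 H
  atom 10: C, bond orders sum to 1 (valence 4) → 3 H
  atom 11: C, bond orders sum to 4 (valence 4) → 0 H
  atom 12: O, bond orders sum to 2 (valence 2) → 0 H
  atom 13: N, bond orders sum to 1 (valence 3) → 2 H
Totals → C:7, H:7, Cl:1, N:2, O:3.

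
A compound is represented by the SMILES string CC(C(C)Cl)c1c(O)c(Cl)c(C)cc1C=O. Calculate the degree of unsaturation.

5

Molecular formula: C12H14Cl2O2.
DoU = (2C + 2 + N − H − X) / 2, where X is the halogen count and O/S are ignored.
    = (2·12 + 2 + 0 − 14 − 2) / 2 = 10 / 2 = 5.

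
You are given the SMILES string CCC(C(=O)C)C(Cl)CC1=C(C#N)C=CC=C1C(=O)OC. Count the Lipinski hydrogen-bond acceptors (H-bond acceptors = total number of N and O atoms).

4

N atoms: 1; O atoms: 3.
Lipinski HBA = 1 + 3 = 4.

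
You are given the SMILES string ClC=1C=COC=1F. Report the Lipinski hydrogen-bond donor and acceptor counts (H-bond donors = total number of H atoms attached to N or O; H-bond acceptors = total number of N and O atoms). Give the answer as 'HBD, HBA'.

Donors: find every N or O and count the H atoms it carries.
  atom 5 (O): bond orders sum to 2 → 0 H
Lipinski HBD = 0.
Acceptors: N atoms = 0, O atoms = 1 → HBA = 1.

0, 1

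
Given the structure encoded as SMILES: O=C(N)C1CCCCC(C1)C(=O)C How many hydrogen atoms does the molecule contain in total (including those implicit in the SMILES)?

17

Walk through each heavy atom and fill implicit hydrogens from standard valence (C 4, N 3, O 2, S 2, halogen 1):
  atom 1: O, bond orders sum to 2 (valence 2) → 0 H
  atom 2: C, bond orders sum to 4 (valence 4) → 0 H
  atom 3: N, bond orders sum to 1 (valence 3) → 2 H
  atom 4: C, bond orders sum to 3 (valence 4) → 1 H
  atom 5: C, bond orders sum to 2 (valence 4) → 2 H
  atom 6: C, bond orders sum to 2 (valence 4) → 2 H
  atom 7: C, bond orders sum to 2 (valence 4) → 2 H
  atom 8: C, bond orders sum to 2 (valence 4) → 2 H
  atom 9: C, bond orders sum to 3 (valence 4) → 1 H
  atom 10: C, bond orders sum to 2 (valence 4) → 2 H
  atom 11: C, bond orders sum to 4 (valence 4) → 0 H
  atom 12: O, bond orders sum to 2 (valence 2) → 0 H
  atom 13: C, bond orders sum to 1 (valence 4) → 3 H
Total hydrogens: 17.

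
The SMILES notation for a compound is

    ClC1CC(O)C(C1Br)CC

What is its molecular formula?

Walk through each heavy atom and fill implicit hydrogens from standard valence (C 4, N 3, O 2, S 2, halogen 1):
  atom 1: Cl (halogen, monovalent) → 0 H
  atom 2: C, bond orders sum to 3 (valence 4) → 1 H
  atom 3: C, bond orders sum to 2 (valence 4) → 2 H
  atom 4: C, bond orders sum to 3 (valence 4) → 1 H
  atom 5: O, bond orders sum to 1 (valence 2) → 1 H
  atom 6: C, bond orders sum to 3 (valence 4) → 1 H
  atom 7: C, bond orders sum to 3 (valence 4) → 1 H
  atom 8: Br (halogen, monovalent) → 0 H
  atom 9: C, bond orders sum to 2 (valence 4) → 2 H
  atom 10: C, bond orders sum to 1 (valence 4) → 3 H
Totals → C:7, H:12, Br:1, Cl:1, O:1.

C7H12BrClO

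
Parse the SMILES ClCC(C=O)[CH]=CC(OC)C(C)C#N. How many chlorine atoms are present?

Scan the SMILES for Cl atoms (remember two-letter symbols like Cl and Br are single atoms).
Chlorine count: 1.

1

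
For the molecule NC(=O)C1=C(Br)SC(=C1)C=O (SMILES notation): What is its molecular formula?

C6H4BrNO2S

Walk through each heavy atom and fill implicit hydrogens from standard valence (C 4, N 3, O 2, S 2, halogen 1):
  atom 1: N, bond orders sum to 1 (valence 3) → 2 H
  atom 2: C, bond orders sum to 4 (valence 4) → 0 H
  atom 3: O, bond orders sum to 2 (valence 2) → 0 H
  atom 4: C, bond orders sum to 4 (valence 4) → 0 H
  atom 5: C, bond orders sum to 4 (valence 4) → 0 H
  atom 6: Br (halogen, monovalent) → 0 H
  atom 7: S, bond orders sum to 2 (valence 2) → 0 H
  atom 8: C, bond orders sum to 4 (valence 4) → 0 H
  atom 9: C, bond orders sum to 3 (valence 4) → 1 H
  atom 10: C, bond orders sum to 3 (valence 4) → 1 H
  atom 11: O, bond orders sum to 2 (valence 2) → 0 H
Totals → C:6, H:4, Br:1, N:1, O:2, S:1.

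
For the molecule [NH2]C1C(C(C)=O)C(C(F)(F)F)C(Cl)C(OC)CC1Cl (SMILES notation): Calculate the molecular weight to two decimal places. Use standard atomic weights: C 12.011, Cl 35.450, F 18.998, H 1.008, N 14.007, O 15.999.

322.15 g/mol

First, the molecular formula is C11H16Cl2F3NO2 (counting implicit H from valence).
  C: 11 × 12.011 = 132.121
  Cl: 2 × 35.450 = 70.900
  F: 3 × 18.998 = 56.994
  H: 16 × 1.008 = 16.128
  N: 1 × 14.007 = 14.007
  O: 2 × 15.999 = 31.998
Sum: 11×12.011 + 2×35.450 + 3×18.998 + 16×1.008 + 1×14.007 + 2×15.999 = 322.148 → 322.15 g/mol.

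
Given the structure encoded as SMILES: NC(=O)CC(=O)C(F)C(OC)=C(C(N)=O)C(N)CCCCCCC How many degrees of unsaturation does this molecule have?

Molecular formula: C16H28FN3O4.
DoU = (2C + 2 + N − H − X) / 2, where X is the halogen count and O/S are ignored.
    = (2·16 + 2 + 3 − 28 − 1) / 2 = 8 / 2 = 4.

4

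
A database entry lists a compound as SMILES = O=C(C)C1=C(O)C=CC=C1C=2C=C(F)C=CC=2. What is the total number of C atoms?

Count every carbon token in the SMILES (each C, including those in ring-closure positions and inside branches).
Carbon count: 14.

14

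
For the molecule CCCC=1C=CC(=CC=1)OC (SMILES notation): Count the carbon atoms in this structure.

Count every carbon token in the SMILES (each C, including those in ring-closure positions and inside branches).
Carbon count: 10.

10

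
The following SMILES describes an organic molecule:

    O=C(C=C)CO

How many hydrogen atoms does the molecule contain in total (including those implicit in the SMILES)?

Walk through each heavy atom and fill implicit hydrogens from standard valence (C 4, N 3, O 2, S 2, halogen 1):
  atom 1: O, bond orders sum to 2 (valence 2) → 0 H
  atom 2: C, bond orders sum to 4 (valence 4) → 0 H
  atom 3: C, bond orders sum to 3 (valence 4) → 1 H
  atom 4: C, bond orders sum to 2 (valence 4) → 2 H
  atom 5: C, bond orders sum to 2 (valence 4) → 2 H
  atom 6: O, bond orders sum to 1 (valence 2) → 1 H
Total hydrogens: 6.

6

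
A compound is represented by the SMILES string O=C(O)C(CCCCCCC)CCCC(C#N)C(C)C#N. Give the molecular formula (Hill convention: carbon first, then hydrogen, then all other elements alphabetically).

C17H28N2O2

Walk through each heavy atom and fill implicit hydrogens from standard valence (C 4, N 3, O 2, S 2, halogen 1):
  atom 1: O, bond orders sum to 2 (valence 2) → 0 H
  atom 2: C, bond orders sum to 4 (valence 4) → 0 H
  atom 3: O, bond orders sum to 1 (valence 2) → 1 H
  atom 4: C, bond orders sum to 3 (valence 4) → 1 H
  atom 5: C, bond orders sum to 2 (valence 4) → 2 H
  atom 6: C, bond orders sum to 2 (valence 4) → 2 H
  atom 7: C, bond orders sum to 2 (valence 4) → 2 H
  atom 8: C, bond orders sum to 2 (valence 4) → 2 H
  atom 9: C, bond orders sum to 2 (valence 4) → 2 H
  atom 10: C, bond orders sum to 2 (valence 4) → 2 H
  atom 11: C, bond orders sum to 1 (valence 4) → 3 H
  atom 12: C, bond orders sum to 2 (valence 4) → 2 H
  atom 13: C, bond orders sum to 2 (valence 4) → 2 H
  atom 14: C, bond orders sum to 2 (valence 4) → 2 H
  atom 15: C, bond orders sum to 3 (valence 4) → 1 H
  atom 16: C, bond orders sum to 4 (valence 4) → 0 H
  atom 17: N, bond orders sum to 3 (valence 3) → 0 H
  atom 18: C, bond orders sum to 3 (valence 4) → 1 H
  atom 19: C, bond orders sum to 1 (valence 4) → 3 H
  atom 20: C, bond orders sum to 4 (valence 4) → 0 H
  atom 21: N, bond orders sum to 3 (valence 3) → 0 H
Totals → C:17, H:28, N:2, O:2.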